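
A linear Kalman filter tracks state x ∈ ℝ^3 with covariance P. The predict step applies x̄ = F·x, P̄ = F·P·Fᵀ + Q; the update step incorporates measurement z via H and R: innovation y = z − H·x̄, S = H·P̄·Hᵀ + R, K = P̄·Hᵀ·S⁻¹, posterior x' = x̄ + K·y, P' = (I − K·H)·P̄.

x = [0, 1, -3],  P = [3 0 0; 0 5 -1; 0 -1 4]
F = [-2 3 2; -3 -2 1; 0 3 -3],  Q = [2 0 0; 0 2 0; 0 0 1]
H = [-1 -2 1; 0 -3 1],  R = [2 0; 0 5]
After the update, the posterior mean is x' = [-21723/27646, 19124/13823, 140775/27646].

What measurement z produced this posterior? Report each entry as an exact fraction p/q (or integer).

x̄ = F·x = [-3, -5, 12]
P̄ = F·P·Fᵀ + Q = [63 -3 24; -3 57 -51; 24 -51 100]
S = H·P̄·Hᵀ + R = [537 664; 664 924]
K = P̄·Hᵀ·S⁻¹ = [-13101/13823 39633/55292; -570/13823 -5823/27646; -880/13823 17669/55292]
x' − x̄ = [61215/27646, 88239/13823, -190977/27646] = K·y
y = (KᵀK)⁻¹·Kᵀ·(x' − x̄) = [-22, -26]
z = y + H·x̄ = [-22, -26] + [25, 27] = [3, 1]

z = [3, 1]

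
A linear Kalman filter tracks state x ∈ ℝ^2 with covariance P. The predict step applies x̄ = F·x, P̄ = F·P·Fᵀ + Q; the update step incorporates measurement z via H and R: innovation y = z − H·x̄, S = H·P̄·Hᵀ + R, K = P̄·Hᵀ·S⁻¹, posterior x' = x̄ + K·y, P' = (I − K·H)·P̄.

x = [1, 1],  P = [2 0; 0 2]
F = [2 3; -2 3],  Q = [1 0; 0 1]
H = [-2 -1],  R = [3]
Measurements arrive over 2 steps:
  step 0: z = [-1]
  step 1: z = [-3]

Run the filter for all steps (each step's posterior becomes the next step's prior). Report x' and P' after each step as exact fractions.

step 0: x' = [125/89, -146/89], P' = [355/89 -614/89; -614/89 2597/178]
step 1: x' = [295701/170413, -88149/170413], P' = [359297/170413 -587065/170413; -587065/170413 1420709/170413]

step 0: x̄ = F·x = [5, 1]
step 0: P̄ = F·P·Fᵀ + Q = [27 10; 10 27]
step 0: y = z − H·x̄ = [10]
step 0: S = H·P̄·Hᵀ + R = [178]
step 0: K = P̄·Hᵀ·S⁻¹ = [-32/89; -47/178]
step 0: x' = x̄ + K·y = [125/89, -146/89]
step 0: P' = (I − K·H)·P̄ = [355/89 -614/89; -614/89 2597/178]
step 1: x̄ = F·x = [-188/89, -688/89]
step 1: P̄ = F·P·Fᵀ + Q = [11655/178 20533/178; 20533/178 41127/178]
step 1: y = z − H·x̄ = [-1331/89]
step 1: S = H·P̄·Hᵀ + R = [170413/178]
step 1: K = P̄·Hᵀ·S⁻¹ = [-43843/170413; -82193/170413]
step 1: x' = x̄ + K·y = [295701/170413, -88149/170413]
step 1: P' = (I − K·H)·P̄ = [359297/170413 -587065/170413; -587065/170413 1420709/170413]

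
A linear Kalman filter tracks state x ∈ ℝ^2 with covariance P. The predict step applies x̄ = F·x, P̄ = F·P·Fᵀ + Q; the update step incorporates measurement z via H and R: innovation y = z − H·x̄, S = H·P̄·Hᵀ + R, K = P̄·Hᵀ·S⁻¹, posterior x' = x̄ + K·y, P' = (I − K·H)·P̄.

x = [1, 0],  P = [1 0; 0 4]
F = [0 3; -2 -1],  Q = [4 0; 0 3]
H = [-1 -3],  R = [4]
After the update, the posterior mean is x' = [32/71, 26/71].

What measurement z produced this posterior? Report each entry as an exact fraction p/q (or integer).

x̄ = F·x = [0, -2]
P̄ = F·P·Fᵀ + Q = [40 -12; -12 11]
S = H·P̄·Hᵀ + R = [71]
K = P̄·Hᵀ·S⁻¹ = [-4/71; -21/71]
x' − x̄ = [32/71, 168/71] = K·y
y = (KᵀK)⁻¹·Kᵀ·(x' − x̄) = [-8]
z = y + H·x̄ = [-8] + [6] = [-2]

z = [-2]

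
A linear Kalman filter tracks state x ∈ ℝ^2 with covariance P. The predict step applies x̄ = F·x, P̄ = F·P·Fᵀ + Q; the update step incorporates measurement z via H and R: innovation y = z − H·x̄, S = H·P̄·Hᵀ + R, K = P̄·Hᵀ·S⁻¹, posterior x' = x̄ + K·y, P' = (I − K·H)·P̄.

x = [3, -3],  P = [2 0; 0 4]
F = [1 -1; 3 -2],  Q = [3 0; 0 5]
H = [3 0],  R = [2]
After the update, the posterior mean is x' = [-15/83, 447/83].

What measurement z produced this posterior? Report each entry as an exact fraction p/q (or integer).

z = [-1]

x̄ = F·x = [6, 15]
P̄ = F·P·Fᵀ + Q = [9 14; 14 39]
S = H·P̄·Hᵀ + R = [83]
K = P̄·Hᵀ·S⁻¹ = [27/83; 42/83]
x' − x̄ = [-513/83, -798/83] = K·y
y = (KᵀK)⁻¹·Kᵀ·(x' − x̄) = [-19]
z = y + H·x̄ = [-19] + [18] = [-1]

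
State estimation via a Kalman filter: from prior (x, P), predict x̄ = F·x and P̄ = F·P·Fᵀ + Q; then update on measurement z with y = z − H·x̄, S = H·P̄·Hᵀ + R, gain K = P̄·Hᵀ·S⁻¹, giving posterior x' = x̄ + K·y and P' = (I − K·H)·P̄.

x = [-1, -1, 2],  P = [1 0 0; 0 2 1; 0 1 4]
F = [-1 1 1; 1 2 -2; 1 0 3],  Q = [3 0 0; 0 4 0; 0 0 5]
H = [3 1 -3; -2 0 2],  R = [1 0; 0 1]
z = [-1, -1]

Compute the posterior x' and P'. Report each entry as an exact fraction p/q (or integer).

x' = [2231/2040, -2007/680, 1009/2040]
P' = [22367/2040 -479/680 22033/2040; -479/680 1749/680 -81/680; 22033/2040 -81/680 22127/2040]

x̄ = F·x = [2, -7, 5]
P̄ = F·P·Fᵀ + Q = [12 -5 14; -5 21 -17; 14 -17 42]
y = z − H·x̄ = [15, -7]
S = H·P̄·Hᵀ + R = [328 -180; -180 105]
K = P̄·Hᵀ·S⁻¹ = [-29/136 -167/510; 111/136 199/170; -35/136 47/510]
x' = x̄ + K·y = [2231/2040, -2007/680, 1009/2040]
P' = (I − K·H)·P̄ = [22367/2040 -479/680 22033/2040; -479/680 1749/680 -81/680; 22033/2040 -81/680 22127/2040]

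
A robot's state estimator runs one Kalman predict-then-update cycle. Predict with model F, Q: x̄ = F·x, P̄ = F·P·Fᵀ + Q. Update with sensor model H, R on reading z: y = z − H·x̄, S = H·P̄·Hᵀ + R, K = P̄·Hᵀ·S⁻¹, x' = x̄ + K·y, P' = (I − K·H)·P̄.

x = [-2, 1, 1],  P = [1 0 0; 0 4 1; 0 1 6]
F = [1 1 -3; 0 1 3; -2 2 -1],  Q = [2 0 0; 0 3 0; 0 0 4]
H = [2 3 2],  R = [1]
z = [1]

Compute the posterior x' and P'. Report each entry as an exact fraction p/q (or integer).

x' = [-769/202, 433/404, 1097/404]
P' = [5546/101 -9827/202 3647/202; -9827/202 18787/404 -8481/404; 3647/202 -8481/404 5463/404]

x̄ = F·x = [-4, 4, 5]
P̄ = F·P·Fᵀ + Q = [55 -50 17; -50 67 -5; 17 -5 26]
y = z − H·x̄ = [-13]
S = H·P̄·Hᵀ + R = [404]
K = P̄·Hᵀ·S⁻¹ = [-3/202; 91/404; 71/404]
x' = x̄ + K·y = [-769/202, 433/404, 1097/404]
P' = (I − K·H)·P̄ = [5546/101 -9827/202 3647/202; -9827/202 18787/404 -8481/404; 3647/202 -8481/404 5463/404]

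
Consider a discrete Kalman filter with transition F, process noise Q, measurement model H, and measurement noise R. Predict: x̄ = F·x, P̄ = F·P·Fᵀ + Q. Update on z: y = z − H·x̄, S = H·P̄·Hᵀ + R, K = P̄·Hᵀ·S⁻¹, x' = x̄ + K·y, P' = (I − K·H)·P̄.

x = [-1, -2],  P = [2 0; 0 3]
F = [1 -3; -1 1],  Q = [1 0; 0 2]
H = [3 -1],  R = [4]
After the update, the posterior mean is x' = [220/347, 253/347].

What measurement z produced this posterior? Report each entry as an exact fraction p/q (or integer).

x̄ = F·x = [5, -1]
P̄ = F·P·Fᵀ + Q = [30 -11; -11 7]
S = H·P̄·Hᵀ + R = [347]
K = P̄·Hᵀ·S⁻¹ = [101/347; -40/347]
x' − x̄ = [-1515/347, 600/347] = K·y
y = (KᵀK)⁻¹·Kᵀ·(x' − x̄) = [-15]
z = y + H·x̄ = [-15] + [16] = [1]

z = [1]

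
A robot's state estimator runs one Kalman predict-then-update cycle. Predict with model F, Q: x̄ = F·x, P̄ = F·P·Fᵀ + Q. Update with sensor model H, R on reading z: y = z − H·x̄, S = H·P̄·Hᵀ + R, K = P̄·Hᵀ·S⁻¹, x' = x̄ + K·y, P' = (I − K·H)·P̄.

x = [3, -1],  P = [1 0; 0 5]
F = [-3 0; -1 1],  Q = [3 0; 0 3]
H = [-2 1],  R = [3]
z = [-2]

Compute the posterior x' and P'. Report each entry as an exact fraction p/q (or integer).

x̄ = F·x = [-9, -4]
P̄ = F·P·Fᵀ + Q = [12 3; 3 9]
y = z − H·x̄ = [-16]
S = H·P̄·Hᵀ + R = [48]
K = P̄·Hᵀ·S⁻¹ = [-7/16; 1/16]
x' = x̄ + K·y = [-2, -5]
P' = (I − K·H)·P̄ = [45/16 69/16; 69/16 141/16]

x' = [-2, -5]
P' = [45/16 69/16; 69/16 141/16]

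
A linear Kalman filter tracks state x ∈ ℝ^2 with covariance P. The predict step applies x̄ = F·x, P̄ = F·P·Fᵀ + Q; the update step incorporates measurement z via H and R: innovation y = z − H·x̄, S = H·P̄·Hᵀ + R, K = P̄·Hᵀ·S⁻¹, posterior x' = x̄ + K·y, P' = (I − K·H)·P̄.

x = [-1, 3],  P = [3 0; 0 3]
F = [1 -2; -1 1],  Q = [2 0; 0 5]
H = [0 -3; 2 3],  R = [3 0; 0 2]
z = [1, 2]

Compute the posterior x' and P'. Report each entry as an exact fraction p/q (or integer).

x̄ = F·x = [-7, 4]
P̄ = F·P·Fᵀ + Q = [17 -9; -9 11]
y = z − H·x̄ = [13, 4]
S = H·P̄·Hᵀ + R = [102 -45; -45 61]
K = P̄·Hᵀ·S⁻¹ = [654/1399 643/1399; -446/1399 15/1399]
x' = x̄ + K·y = [1281/1399, -142/1399]
P' = (I − K·H)·P̄ = [1624/1399 -654/1399; -654/1399 446/1399]

x' = [1281/1399, -142/1399]
P' = [1624/1399 -654/1399; -654/1399 446/1399]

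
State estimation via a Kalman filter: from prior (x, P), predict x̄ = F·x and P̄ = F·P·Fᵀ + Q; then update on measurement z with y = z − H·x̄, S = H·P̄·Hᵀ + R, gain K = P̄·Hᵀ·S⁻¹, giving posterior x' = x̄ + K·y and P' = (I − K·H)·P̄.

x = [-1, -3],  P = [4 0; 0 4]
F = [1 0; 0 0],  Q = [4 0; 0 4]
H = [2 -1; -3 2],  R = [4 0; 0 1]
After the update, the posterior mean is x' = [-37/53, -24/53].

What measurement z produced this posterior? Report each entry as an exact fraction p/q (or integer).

x̄ = F·x = [-1, 0]
P̄ = F·P·Fᵀ + Q = [8 0; 0 4]
S = H·P̄·Hᵀ + R = [40 -56; -56 89]
K = P̄·Hᵀ·S⁻¹ = [10/53 -8/53; 23/106 12/53]
x' − x̄ = [16/53, -24/53] = K·y
y = (KᵀK)⁻¹·Kᵀ·(x' − x̄) = [0, -2]
z = y + H·x̄ = [0, -2] + [-2, 3] = [-2, 1]

z = [-2, 1]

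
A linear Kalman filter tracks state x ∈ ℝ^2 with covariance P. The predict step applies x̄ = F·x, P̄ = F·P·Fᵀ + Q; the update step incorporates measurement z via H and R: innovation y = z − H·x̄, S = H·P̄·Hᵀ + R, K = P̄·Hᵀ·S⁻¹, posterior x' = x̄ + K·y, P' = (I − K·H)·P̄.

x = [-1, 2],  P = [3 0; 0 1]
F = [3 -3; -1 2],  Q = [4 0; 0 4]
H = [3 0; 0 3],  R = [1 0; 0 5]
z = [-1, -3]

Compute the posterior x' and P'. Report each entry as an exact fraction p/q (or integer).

x̄ = F·x = [-9, 5]
P̄ = F·P·Fᵀ + Q = [40 -15; -15 11]
y = z − H·x̄ = [26, -18]
S = H·P̄·Hᵀ + R = [361 -135; -135 104]
K = P̄·Hᵀ·S⁻¹ = [6405/19319 -45/19319; -225/19319 5838/19319]
x' = x̄ + K·y = [-6531/19319, -14339/19319]
P' = (I − K·H)·P̄ = [2135/19319 -75/19319; -75/19319 9730/19319]

x' = [-6531/19319, -14339/19319]
P' = [2135/19319 -75/19319; -75/19319 9730/19319]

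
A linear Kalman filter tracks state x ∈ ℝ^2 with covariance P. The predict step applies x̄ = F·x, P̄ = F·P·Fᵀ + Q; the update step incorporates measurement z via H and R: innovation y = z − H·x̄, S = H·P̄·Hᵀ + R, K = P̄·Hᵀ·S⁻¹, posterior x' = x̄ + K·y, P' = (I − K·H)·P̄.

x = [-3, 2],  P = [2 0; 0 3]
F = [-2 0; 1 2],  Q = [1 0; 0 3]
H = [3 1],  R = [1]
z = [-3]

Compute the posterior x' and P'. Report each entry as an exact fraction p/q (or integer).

x̄ = F·x = [6, 1]
P̄ = F·P·Fᵀ + Q = [9 -4; -4 17]
y = z − H·x̄ = [-22]
S = H·P̄·Hᵀ + R = [75]
K = P̄·Hᵀ·S⁻¹ = [23/75; 1/15]
x' = x̄ + K·y = [-56/75, -7/15]
P' = (I − K·H)·P̄ = [146/75 -83/15; -83/15 50/3]

x' = [-56/75, -7/15]
P' = [146/75 -83/15; -83/15 50/3]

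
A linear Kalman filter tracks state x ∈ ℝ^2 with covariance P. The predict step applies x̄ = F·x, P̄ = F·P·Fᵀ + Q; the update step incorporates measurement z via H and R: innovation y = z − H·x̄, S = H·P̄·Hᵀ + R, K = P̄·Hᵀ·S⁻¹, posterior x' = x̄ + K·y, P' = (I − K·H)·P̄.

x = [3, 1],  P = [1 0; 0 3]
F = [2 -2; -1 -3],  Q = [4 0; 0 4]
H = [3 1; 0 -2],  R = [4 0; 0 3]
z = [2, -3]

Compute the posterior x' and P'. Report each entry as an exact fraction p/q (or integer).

x̄ = F·x = [4, -6]
P̄ = F·P·Fᵀ + Q = [20 16; 16 32]
y = z − H·x̄ = [-4, -15]
S = H·P̄·Hᵀ + R = [312 -160; -160 131]
K = P̄·Hᵀ·S⁻¹ = [1209/3818 272/1909; 30/1909 -896/1909]
x' = x̄ + K·y = [1138/1909, 1866/1909]
P' = (I − K·H)·P̄ = [942/1909 -408/1909; -408/1909 1344/1909]

x' = [1138/1909, 1866/1909]
P' = [942/1909 -408/1909; -408/1909 1344/1909]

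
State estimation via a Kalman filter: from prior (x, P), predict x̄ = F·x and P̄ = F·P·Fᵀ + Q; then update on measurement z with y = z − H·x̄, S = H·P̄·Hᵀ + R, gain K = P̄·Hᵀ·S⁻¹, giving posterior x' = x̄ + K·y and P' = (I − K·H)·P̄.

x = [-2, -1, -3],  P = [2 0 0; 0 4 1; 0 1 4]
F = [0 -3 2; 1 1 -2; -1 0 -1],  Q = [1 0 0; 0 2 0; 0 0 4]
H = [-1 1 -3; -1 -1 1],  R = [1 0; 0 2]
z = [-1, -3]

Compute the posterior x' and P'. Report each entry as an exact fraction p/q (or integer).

x̄ = F·x = [-3, 3, 5]
P̄ = F·P·Fᵀ + Q = [41 -20 -5; -20 20 5; -5 5 10]
y = z − H·x̄ = [8, -8]
S = H·P̄·Hᵀ + R = [132 1; 1 33]
K = P̄·Hᵀ·S⁻¹ = [-1492/4355 -3386/4355; 164/871 127/871; -2/13 4/13]
x' = x̄ + K·y = [2087/4355, 2909/871, 17/13]
P' = (I − K·H)·P̄ = [21887/4355 -6574/871 -53/13; -6574/871 12685/871 95/13; -53/13 95/13 50/13]

x' = [2087/4355, 2909/871, 17/13]
P' = [21887/4355 -6574/871 -53/13; -6574/871 12685/871 95/13; -53/13 95/13 50/13]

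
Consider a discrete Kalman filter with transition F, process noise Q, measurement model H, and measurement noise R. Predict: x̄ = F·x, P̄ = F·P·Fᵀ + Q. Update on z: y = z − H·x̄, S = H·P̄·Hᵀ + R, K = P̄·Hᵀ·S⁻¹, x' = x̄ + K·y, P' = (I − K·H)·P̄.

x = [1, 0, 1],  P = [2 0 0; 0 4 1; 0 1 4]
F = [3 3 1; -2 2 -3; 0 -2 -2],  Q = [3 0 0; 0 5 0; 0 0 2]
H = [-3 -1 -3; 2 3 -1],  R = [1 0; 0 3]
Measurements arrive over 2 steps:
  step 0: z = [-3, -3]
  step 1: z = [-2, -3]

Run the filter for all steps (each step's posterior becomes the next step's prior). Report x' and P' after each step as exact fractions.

step 0: x' = [372955/83637, -385904/83637, -160846/83637], P' = [6199297/167274 -5553593/167274 -2172218/83637; -5553593/167274 5021653/167274 1941028/83637; -2172218/83637 1941028/83637 1532234/83637]
step 1: x' = [94448809108/56277512353, -128779668027/56277512353, -15631299676/56277512353], P' = [130021132289/56277512353 -111030573239/56277512353 -91347696416/56277512353; -111030573239/56277512353 110141892044/56277512353 74631704120/56277512353; -91347696416/56277512353 74631704120/56277512353 70925923388/56277512353]

step 0: x̄ = F·x = [4, -5, -2]
step 0: P̄ = F·P·Fᵀ + Q = [67 -7 -40; -7 53 10; -40 10 42]
step 0: y = z − H·x̄ = [-2, 2]
step 0: S = H·P̄·Hᵀ + R = [333 -318; -318 806]
step 0: K = P̄·Hᵀ·S⁻¹ = [-5495/83637 9139/55758; -3521/83637 8413/55758; -21076/83637 -5954/27879]
step 0: x' = x̄ + K·y = [372955/83637, -385904/83637, -160846/83637]
step 0: P' = (I − K·H)·P̄ = [6199297/167274 -5553593/167274 -2172218/83637; -5553593/167274 5021653/167274 1941028/83637; -2172218/83637 1941028/83637 1532234/83637]
step 1: x̄ = F·x = [-199693/83637, -115020/9293, 121500/9293]
step 1: P̄ = F·P·Fᵀ + Q = [907943/83637 241952/9293 -440396/9293; 241952/9293 1056179/9293 -1862656/9293; -440396/9293 -1862656/9293 3540860/9293]
step 1: y = z − H·x̄ = [492989/27879, 4347515/83637]
step 1: S = H·P̄·Hᵀ + R = [16189803/9293 61229135/27879; 61229135/27879 263869418/83637]
step 1: K = P̄·Hᵀ·S⁻¹ = [-4989734380/56277512353 6099413759/56277512353; -945284687/56277512353 11244275178/56277512353; -13366385036/56277512353 -9908734620/56277512353]
step 1: x' = x̄ + K·y = [94448809108/56277512353, -128779668027/56277512353, -15631299676/56277512353]
step 1: P' = (I − K·H)·P̄ = [130021132289/56277512353 -111030573239/56277512353 -91347696416/56277512353; -111030573239/56277512353 110141892044/56277512353 74631704120/56277512353; -91347696416/56277512353 74631704120/56277512353 70925923388/56277512353]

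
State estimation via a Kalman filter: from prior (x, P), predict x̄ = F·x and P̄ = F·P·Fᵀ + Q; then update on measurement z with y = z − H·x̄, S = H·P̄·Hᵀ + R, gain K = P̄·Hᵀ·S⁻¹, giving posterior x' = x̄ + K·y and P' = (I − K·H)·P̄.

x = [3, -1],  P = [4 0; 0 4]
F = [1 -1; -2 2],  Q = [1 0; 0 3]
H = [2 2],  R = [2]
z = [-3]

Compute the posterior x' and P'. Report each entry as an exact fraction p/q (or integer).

x̄ = F·x = [4, -8]
P̄ = F·P·Fᵀ + Q = [9 -16; -16 35]
y = z − H·x̄ = [5]
S = H·P̄·Hᵀ + R = [50]
K = P̄·Hᵀ·S⁻¹ = [-7/25; 19/25]
x' = x̄ + K·y = [13/5, -21/5]
P' = (I − K·H)·P̄ = [127/25 -134/25; -134/25 153/25]

x' = [13/5, -21/5]
P' = [127/25 -134/25; -134/25 153/25]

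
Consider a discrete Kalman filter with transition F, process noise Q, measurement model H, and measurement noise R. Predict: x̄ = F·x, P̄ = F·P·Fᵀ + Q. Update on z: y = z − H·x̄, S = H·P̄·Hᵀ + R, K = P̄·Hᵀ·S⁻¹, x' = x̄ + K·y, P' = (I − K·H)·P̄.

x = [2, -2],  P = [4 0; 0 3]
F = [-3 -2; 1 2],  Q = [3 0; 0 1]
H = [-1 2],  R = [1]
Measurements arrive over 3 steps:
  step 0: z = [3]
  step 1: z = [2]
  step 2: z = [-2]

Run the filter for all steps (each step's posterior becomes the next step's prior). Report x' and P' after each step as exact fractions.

step 0: x̄ = F·x = [-2, -2]
step 0: P̄ = F·P·Fᵀ + Q = [51 -24; -24 17]
step 0: y = z − H·x̄ = [5]
step 0: S = H·P̄·Hᵀ + R = [216]
step 0: K = P̄·Hᵀ·S⁻¹ = [-11/24; 29/108]
step 0: x' = x̄ + K·y = [-103/24, -71/108]
step 0: P' = (I − K·H)·P̄ = [45/8 31/12; 31/12 77/54]
step 1: x̄ = F·x = [3065/216, -1211/216]
step 1: P̄ = F·P·Fᵀ + Q = [19511/216 -9341/216; -9341/216 4895/216]
step 1: y = z − H·x̄ = [1973/72]
step 1: S = H·P̄·Hᵀ + R = [8519/24]
step 1: K = P̄·Hᵀ·S⁻¹ = [-12731/25557; 911/3651]
step 1: x' = x̄ + K·y = [41353/76671, 13484/10953]
step 1: P' = (I − K·H)·P̄ = [172327/76671 9581/10953; 9581/10953 6157/10953]
step 2: x̄ = F·x = [-312835/76671, 230129/76671]
step 2: P̄ = F·P·Fᵀ + Q = [2758156/76671 -1225913/76671; -1225913/76671 689662/76671]
step 2: y = z − H·x̄ = [-926435/76671]
step 2: S = H·P̄·Hᵀ + R = [10497127/76671]
step 2: K = P̄·Hᵀ·S⁻¹ = [-5209982/10497127; 2605237/10497127]
step 2: x' = x̄ + K·y = [649125/338617, 888/338617]
step 2: P' = (I − K·H)·P̄ = [23591728/10497127 9190873/10497127; 9190873/10497127 5898055/10497127]

step 0: x' = [-103/24, -71/108], P' = [45/8 31/12; 31/12 77/54]
step 1: x' = [41353/76671, 13484/10953], P' = [172327/76671 9581/10953; 9581/10953 6157/10953]
step 2: x' = [649125/338617, 888/338617], P' = [23591728/10497127 9190873/10497127; 9190873/10497127 5898055/10497127]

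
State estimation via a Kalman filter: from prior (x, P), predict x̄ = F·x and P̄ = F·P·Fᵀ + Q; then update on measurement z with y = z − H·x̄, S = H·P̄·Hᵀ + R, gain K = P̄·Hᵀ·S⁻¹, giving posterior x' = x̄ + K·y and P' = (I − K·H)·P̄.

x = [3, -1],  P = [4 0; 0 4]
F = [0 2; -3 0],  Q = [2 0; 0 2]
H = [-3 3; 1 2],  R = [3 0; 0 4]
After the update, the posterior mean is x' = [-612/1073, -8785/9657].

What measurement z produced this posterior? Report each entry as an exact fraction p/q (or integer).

x̄ = F·x = [-2, -9]
P̄ = F·P·Fᵀ + Q = [18 0; 0 38]
S = H·P̄·Hᵀ + R = [507 174; 174 174]
K = P̄·Hᵀ·S⁻¹ = [-8/37 343/1073; 38/333 3116/9657]
x' − x̄ = [1534/1073, 78128/9657] = K·y
y = (KᵀK)⁻¹·Kᵀ·(x' − x̄) = [20, 18]
z = y + H·x̄ = [20, 18] + [-21, -20] = [-1, -2]

z = [-1, -2]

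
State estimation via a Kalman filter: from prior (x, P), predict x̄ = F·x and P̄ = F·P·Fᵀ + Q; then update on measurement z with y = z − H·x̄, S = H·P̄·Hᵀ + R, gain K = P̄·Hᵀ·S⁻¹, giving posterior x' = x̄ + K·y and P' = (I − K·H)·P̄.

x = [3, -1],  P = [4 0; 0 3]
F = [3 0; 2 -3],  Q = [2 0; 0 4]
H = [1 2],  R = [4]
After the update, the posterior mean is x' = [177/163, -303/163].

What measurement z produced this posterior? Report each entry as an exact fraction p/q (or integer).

z = [-3]

x̄ = F·x = [9, 9]
P̄ = F·P·Fᵀ + Q = [38 24; 24 47]
S = H·P̄·Hᵀ + R = [326]
K = P̄·Hᵀ·S⁻¹ = [43/163; 59/163]
x' − x̄ = [-1290/163, -1770/163] = K·y
y = (KᵀK)⁻¹·Kᵀ·(x' − x̄) = [-30]
z = y + H·x̄ = [-30] + [27] = [-3]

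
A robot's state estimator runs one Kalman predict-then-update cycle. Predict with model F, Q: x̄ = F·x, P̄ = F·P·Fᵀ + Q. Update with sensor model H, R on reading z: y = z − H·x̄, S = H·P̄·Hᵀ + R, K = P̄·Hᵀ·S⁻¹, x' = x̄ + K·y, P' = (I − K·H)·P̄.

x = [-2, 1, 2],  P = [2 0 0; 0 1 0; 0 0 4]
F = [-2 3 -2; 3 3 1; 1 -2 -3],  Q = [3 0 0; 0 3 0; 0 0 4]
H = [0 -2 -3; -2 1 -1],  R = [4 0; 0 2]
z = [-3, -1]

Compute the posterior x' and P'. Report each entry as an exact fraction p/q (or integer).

x' = [182989/64308, 53326/16077, -21434/16077]
P' = [552923/64308 159794/16077 -107335/16077; 159794/16077 198470/16077 -129064/16077; -107335/16077 -129064/16077 90944/16077]

x̄ = F·x = [3, -1, -10]
P̄ = F·P·Fᵀ + Q = [36 -11 14; -11 34 -12; 14 -12 46]
y = z − H·x̄ = [-35, -4]
S = H·P̄·Hᵀ + R = [410 122; 122 350]
K = P̄·Hᵀ·S⁻¹ = [2417/64308 -18665/64308; -2437/16077 3973/16077; -3676/16077 -2669/16077]
x' = x̄ + K·y = [182989/64308, 53326/16077, -21434/16077]
P' = (I − K·H)·P̄ = [552923/64308 159794/16077 -107335/16077; 159794/16077 198470/16077 -129064/16077; -107335/16077 -129064/16077 90944/16077]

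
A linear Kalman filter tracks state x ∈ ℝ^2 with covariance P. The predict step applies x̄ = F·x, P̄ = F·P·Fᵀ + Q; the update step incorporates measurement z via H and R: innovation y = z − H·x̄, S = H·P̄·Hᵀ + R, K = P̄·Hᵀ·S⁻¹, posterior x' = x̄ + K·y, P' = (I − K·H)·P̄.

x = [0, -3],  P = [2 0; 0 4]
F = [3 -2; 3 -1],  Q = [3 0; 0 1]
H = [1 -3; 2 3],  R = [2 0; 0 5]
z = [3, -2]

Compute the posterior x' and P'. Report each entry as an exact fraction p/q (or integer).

x' = [7207/15959, -14104/15959]
P' = [11395/15959 785/15959; 785/15959 2505/15959]

x̄ = F·x = [6, 3]
P̄ = F·P·Fᵀ + Q = [37 26; 26 23]
y = z − H·x̄ = [6, -23]
S = H·P̄·Hᵀ + R = [90 -211; -211 672]
K = P̄·Hᵀ·S⁻¹ = [4520/15959 5029/15959; -3365/15959 1817/15959]
x' = x̄ + K·y = [7207/15959, -14104/15959]
P' = (I − K·H)·P̄ = [11395/15959 785/15959; 785/15959 2505/15959]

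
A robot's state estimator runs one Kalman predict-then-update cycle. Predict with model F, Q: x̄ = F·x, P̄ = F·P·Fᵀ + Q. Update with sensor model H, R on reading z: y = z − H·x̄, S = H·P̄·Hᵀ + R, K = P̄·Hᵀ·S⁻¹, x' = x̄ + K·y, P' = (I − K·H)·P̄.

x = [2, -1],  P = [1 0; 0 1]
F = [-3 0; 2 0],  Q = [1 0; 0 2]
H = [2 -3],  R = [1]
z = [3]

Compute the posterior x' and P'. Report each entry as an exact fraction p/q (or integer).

x' = [24/167, -142/167]
P' = [226/167 138/167; 138/167 102/167]

x̄ = F·x = [-6, 4]
P̄ = F·P·Fᵀ + Q = [10 -6; -6 6]
y = z − H·x̄ = [27]
S = H·P̄·Hᵀ + R = [167]
K = P̄·Hᵀ·S⁻¹ = [38/167; -30/167]
x' = x̄ + K·y = [24/167, -142/167]
P' = (I − K·H)·P̄ = [226/167 138/167; 138/167 102/167]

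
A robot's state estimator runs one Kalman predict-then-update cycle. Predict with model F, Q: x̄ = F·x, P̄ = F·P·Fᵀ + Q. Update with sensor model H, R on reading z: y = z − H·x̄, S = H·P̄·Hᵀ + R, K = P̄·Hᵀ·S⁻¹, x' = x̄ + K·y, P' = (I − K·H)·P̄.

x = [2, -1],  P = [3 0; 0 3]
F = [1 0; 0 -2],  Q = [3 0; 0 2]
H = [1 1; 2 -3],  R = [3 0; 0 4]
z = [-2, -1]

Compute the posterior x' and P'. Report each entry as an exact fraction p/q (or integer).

x' = [-982/1321, -319/1321]
P' = [1338/1321 588/1321; 588/1321 756/1321]

x̄ = F·x = [2, 2]
P̄ = F·P·Fᵀ + Q = [6 0; 0 14]
y = z − H·x̄ = [-6, 1]
S = H·P̄·Hᵀ + R = [23 -30; -30 154]
K = P̄·Hᵀ·S⁻¹ = [642/1321 228/1321; 448/1321 -273/1321]
x' = x̄ + K·y = [-982/1321, -319/1321]
P' = (I − K·H)·P̄ = [1338/1321 588/1321; 588/1321 756/1321]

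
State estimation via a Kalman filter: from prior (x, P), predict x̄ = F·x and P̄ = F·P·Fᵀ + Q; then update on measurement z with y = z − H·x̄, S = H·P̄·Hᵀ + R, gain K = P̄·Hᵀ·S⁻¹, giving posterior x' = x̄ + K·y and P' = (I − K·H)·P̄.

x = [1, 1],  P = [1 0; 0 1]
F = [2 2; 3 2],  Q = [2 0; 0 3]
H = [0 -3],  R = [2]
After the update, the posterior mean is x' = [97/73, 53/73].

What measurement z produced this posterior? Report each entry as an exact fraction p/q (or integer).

x̄ = F·x = [4, 5]
P̄ = F·P·Fᵀ + Q = [10 10; 10 16]
S = H·P̄·Hᵀ + R = [146]
K = P̄·Hᵀ·S⁻¹ = [-15/73; -24/73]
x' − x̄ = [-195/73, -312/73] = K·y
y = (KᵀK)⁻¹·Kᵀ·(x' − x̄) = [13]
z = y + H·x̄ = [13] + [-15] = [-2]

z = [-2]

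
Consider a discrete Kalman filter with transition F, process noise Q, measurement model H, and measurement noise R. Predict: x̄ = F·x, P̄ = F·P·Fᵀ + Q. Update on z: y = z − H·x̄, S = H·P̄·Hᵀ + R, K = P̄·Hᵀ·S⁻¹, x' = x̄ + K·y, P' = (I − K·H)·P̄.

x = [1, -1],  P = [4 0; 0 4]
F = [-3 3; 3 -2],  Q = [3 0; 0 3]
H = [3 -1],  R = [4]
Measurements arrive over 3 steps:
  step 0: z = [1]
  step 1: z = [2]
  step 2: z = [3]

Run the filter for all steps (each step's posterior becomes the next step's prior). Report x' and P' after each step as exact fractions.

step 0: x̄ = F·x = [-6, 5]
step 0: P̄ = F·P·Fᵀ + Q = [75 -60; -60 55]
step 0: y = z − H·x̄ = [24]
step 0: S = H·P̄·Hᵀ + R = [1094]
step 0: K = P̄·Hᵀ·S⁻¹ = [285/1094; -235/1094]
step 0: x' = x̄ + K·y = [138/547, -85/547]
step 0: P' = (I − K·H)·P̄ = [825/1094 1335/1094; 1335/1094 4945/1094]
step 1: x̄ = F·x = [-669/547, 584/547]
step 1: P̄ = F·P·Fᵀ + Q = [15591/547 -8535/547; -8535/547 14467/1094]
step 1: y = z − H·x̄ = [3685/547]
step 1: S = H·P̄·Hᵀ + R = [401901/1094]
step 1: K = P̄·Hᵀ·S⁻¹ = [36872/133967; -65677/401901]
step 1: x' = x̄ + K·y = [84551/133967, -13363/401901]
step 1: P' = (I − K·H)·P̄ = [90243/133967 123241/133967; 123241/133967 1371877/401901]
step 2: x̄ = F·x = [-267016/133967, 787685/401901]
step 2: P̄ = F·P·Fᵀ + Q = [3111381/133967 -1707326/133967; -1707326/133967 4693096/401901]
step 2: y = z − H·x̄ = [4396532/401901]
step 2: S = H·P̄·Hᵀ + R = [121039855/401901]
step 2: K = P̄·Hᵀ·S⁻¹ = [33124407/121039855; -4011806/24207971]
step 2: x' = x̄ + K·y = [121108884/121039855, 3558643/24207971]
step 2: P' = (I − K·H)·P̄ = [81057216/121039855 22134804/24207971; 22134804/24207971 82451636/24207971]

step 0: x' = [138/547, -85/547], P' = [825/1094 1335/1094; 1335/1094 4945/1094]
step 1: x' = [84551/133967, -13363/401901], P' = [90243/133967 123241/133967; 123241/133967 1371877/401901]
step 2: x' = [121108884/121039855, 3558643/24207971], P' = [81057216/121039855 22134804/24207971; 22134804/24207971 82451636/24207971]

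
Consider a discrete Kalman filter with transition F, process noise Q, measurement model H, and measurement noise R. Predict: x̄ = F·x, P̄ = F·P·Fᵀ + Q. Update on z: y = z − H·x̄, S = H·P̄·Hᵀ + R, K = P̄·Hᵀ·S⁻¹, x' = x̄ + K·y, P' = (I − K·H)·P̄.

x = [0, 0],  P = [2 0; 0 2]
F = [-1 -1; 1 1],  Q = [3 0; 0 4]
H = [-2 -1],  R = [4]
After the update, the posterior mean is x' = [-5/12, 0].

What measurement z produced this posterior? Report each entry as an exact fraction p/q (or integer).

z = [1]

x̄ = F·x = [0, 0]
P̄ = F·P·Fᵀ + Q = [7 -4; -4 8]
S = H·P̄·Hᵀ + R = [24]
K = P̄·Hᵀ·S⁻¹ = [-5/12; 0]
x' − x̄ = [-5/12, 0] = K·y
y = (KᵀK)⁻¹·Kᵀ·(x' − x̄) = [1]
z = y + H·x̄ = [1] + [0] = [1]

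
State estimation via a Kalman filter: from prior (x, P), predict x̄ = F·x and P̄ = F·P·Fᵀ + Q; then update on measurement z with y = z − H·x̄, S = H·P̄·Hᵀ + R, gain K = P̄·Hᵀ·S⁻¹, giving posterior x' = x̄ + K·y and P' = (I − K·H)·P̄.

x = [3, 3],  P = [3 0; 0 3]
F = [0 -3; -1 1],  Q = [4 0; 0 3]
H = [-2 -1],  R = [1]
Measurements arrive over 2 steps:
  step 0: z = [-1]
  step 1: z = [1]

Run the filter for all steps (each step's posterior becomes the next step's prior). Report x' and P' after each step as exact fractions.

step 0: x' = [125/98, -171/98], P' = [229/98 -405/98; -405/98 801/98]
step 1: x' = [-1395/9082, -2939/4541], P' = [19773/9082 -16877/4541; -16877/4541 64957/9082]

step 0: x̄ = F·x = [-9, 0]
step 0: P̄ = F·P·Fᵀ + Q = [31 -9; -9 9]
step 0: y = z − H·x̄ = [-19]
step 0: S = H·P̄·Hᵀ + R = [98]
step 0: K = P̄·Hᵀ·S⁻¹ = [-53/98; 9/98]
step 0: x' = x̄ + K·y = [125/98, -171/98]
step 0: P' = (I − K·H)·P̄ = [229/98 -405/98; -405/98 801/98]
step 1: x̄ = F·x = [513/98, -148/49]
step 1: P̄ = F·P·Fᵀ + Q = [7601/98 -1809/49; -1809/49 1067/49]
step 1: y = z − H·x̄ = [414/49]
step 1: S = H·P̄·Hᵀ + R = [9082/49]
step 1: K = P̄·Hᵀ·S⁻¹ = [-2896/4541; 2551/9082]
step 1: x' = x̄ + K·y = [-1395/9082, -2939/4541]
step 1: P' = (I − K·H)·P̄ = [19773/9082 -16877/4541; -16877/4541 64957/9082]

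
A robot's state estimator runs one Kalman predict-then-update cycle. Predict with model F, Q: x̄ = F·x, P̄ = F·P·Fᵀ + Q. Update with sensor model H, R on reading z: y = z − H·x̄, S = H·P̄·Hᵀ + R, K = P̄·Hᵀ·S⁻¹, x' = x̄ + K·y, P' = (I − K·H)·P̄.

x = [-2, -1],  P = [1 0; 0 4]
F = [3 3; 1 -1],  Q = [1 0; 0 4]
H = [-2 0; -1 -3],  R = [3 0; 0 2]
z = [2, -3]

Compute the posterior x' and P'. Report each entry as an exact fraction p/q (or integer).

x̄ = F·x = [-9, -1]
P̄ = F·P·Fᵀ + Q = [46 -9; -9 9]
y = z − H·x̄ = [-16, -15]
S = H·P̄·Hᵀ + R = [187 38; 38 75]
K = P̄·Hᵀ·S⁻¹ = [-6178/12581 -57/12581; 2034/12581 -4050/12581]
x' = x̄ + K·y = [-13526/12581, 15625/12581]
P' = (I − K·H)·P̄ = [9267/12581 -3051/12581; -3051/12581 3717/12581]

x' = [-13526/12581, 15625/12581]
P' = [9267/12581 -3051/12581; -3051/12581 3717/12581]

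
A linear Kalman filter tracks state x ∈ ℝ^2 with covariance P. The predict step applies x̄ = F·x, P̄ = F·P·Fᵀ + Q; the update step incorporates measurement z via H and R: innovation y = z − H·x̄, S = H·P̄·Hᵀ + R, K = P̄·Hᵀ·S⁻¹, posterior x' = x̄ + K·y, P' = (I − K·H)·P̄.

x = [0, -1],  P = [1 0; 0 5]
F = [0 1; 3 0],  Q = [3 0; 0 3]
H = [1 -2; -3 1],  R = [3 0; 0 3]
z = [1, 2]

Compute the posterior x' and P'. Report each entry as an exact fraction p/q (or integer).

x' = [-903/943, -860/943]
P' = [504/943 480/943; 480/943 996/943]

x̄ = F·x = [-1, 0]
P̄ = F·P·Fᵀ + Q = [8 0; 0 12]
y = z − H·x̄ = [2, -1]
S = H·P̄·Hᵀ + R = [59 -48; -48 87]
K = P̄·Hᵀ·S⁻¹ = [-152/943 -344/943; -504/943 -148/943]
x' = x̄ + K·y = [-903/943, -860/943]
P' = (I − K·H)·P̄ = [504/943 480/943; 480/943 996/943]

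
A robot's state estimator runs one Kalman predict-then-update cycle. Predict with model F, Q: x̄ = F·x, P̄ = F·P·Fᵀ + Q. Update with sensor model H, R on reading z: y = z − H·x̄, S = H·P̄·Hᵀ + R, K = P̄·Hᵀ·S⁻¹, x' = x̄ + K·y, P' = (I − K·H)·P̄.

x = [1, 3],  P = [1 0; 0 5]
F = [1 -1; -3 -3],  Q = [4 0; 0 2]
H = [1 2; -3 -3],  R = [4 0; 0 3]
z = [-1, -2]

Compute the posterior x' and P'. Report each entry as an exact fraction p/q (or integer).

x' = [2451/1307, -1702/1307]
P' = [3348/1307 -2888/1307; -2888/1307 2816/1307]

x̄ = F·x = [-2, -12]
P̄ = F·P·Fᵀ + Q = [10 12; 12 56]
y = z − H·x̄ = [25, -44]
S = H·P̄·Hᵀ + R = [286 -474; -474 813]
K = P̄·Hᵀ·S⁻¹ = [-607/1307 -460/1307; 686/1307 72/1307]
x' = x̄ + K·y = [2451/1307, -1702/1307]
P' = (I − K·H)·P̄ = [3348/1307 -2888/1307; -2888/1307 2816/1307]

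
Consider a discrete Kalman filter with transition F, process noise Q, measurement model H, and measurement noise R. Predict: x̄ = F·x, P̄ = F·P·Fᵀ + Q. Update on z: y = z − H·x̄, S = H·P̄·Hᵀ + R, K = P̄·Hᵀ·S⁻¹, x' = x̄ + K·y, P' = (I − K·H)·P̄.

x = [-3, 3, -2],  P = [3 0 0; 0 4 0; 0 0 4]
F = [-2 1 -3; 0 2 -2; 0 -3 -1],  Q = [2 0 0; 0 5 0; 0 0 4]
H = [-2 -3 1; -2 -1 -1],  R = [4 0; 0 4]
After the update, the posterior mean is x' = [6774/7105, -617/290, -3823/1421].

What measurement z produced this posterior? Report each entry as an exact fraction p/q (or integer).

x̄ = F·x = [15, 10, -7]
P̄ = F·P·Fᵀ + Q = [54 32 0; 32 37 -16; 0 -16 44]
S = H·P̄·Hᵀ + R = [1077 507; 507 397]
K = P̄·Hᵀ·S⁻¹ = [-417/7105 -1973/7105; -167/870 9/290; 1268/4263 -640/1421]
x' − x̄ = [-99801/7105, -3517/290, 6124/1421] = K·y
y = (KᵀK)⁻¹·Kᵀ·(x' − x̄) = [69, 36]
z = y + H·x̄ = [69, 36] + [-67, -33] = [2, 3]

z = [2, 3]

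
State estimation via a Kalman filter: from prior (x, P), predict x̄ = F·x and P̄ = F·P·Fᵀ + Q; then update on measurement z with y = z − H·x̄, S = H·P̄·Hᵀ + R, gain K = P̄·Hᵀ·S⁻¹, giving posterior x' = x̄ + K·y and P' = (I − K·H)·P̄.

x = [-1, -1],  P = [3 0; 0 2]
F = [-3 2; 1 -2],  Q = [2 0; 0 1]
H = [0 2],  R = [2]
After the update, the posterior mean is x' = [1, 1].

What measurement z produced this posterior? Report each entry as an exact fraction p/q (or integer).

x̄ = F·x = [1, 1]
P̄ = F·P·Fᵀ + Q = [37 -17; -17 12]
S = H·P̄·Hᵀ + R = [50]
K = P̄·Hᵀ·S⁻¹ = [-17/25; 12/25]
x' − x̄ = [0, 0] = K·y
y = (KᵀK)⁻¹·Kᵀ·(x' − x̄) = [0]
z = y + H·x̄ = [0] + [2] = [2]

z = [2]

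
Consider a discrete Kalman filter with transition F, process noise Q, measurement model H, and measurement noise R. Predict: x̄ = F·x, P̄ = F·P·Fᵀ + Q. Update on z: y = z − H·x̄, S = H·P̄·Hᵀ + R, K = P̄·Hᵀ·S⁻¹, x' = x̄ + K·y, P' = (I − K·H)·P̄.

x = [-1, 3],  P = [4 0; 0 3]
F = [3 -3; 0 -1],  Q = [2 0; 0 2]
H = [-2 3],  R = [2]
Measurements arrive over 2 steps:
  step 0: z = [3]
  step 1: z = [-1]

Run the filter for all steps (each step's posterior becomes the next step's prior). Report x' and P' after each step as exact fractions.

step 0: x' = [-1152/199, -561/199], P' = [2326/199 1482/199; 1482/199 986/199]
step 1: x' = [-42541/22415, -34023/22415], P' = [63938/22415 38784/22415; 38784/22415 28232/22415]

step 0: x̄ = F·x = [-12, -3]
step 0: P̄ = F·P·Fᵀ + Q = [65 9; 9 5]
step 0: y = z − H·x̄ = [-12]
step 0: S = H·P̄·Hᵀ + R = [199]
step 0: K = P̄·Hᵀ·S⁻¹ = [-103/199; -3/199]
step 0: x' = x̄ + K·y = [-1152/199, -561/199]
step 0: P' = (I − K·H)·P̄ = [2326/199 1482/199; 1482/199 986/199]
step 1: x̄ = F·x = [-1773/199, 561/199]
step 1: P̄ = F·P·Fᵀ + Q = [3530/199 -1488/199; -1488/199 1384/199]
step 1: y = z − H·x̄ = [-5428/199]
step 1: S = H·P̄·Hᵀ + R = [44830/199]
step 1: K = P̄·Hᵀ·S⁻¹ = [-5762/22415; 3564/22415]
step 1: x' = x̄ + K·y = [-42541/22415, -34023/22415]
step 1: P' = (I − K·H)·P̄ = [63938/22415 38784/22415; 38784/22415 28232/22415]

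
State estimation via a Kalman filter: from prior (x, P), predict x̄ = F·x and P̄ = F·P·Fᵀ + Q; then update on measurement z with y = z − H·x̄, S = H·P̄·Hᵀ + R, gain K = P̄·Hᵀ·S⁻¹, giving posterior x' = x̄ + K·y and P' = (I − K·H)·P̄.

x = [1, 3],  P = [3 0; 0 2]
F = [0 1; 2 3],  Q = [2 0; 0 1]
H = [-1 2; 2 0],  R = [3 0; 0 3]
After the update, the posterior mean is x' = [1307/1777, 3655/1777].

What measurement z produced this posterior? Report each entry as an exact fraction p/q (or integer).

z = [3, 1]

x̄ = F·x = [3, 11]
P̄ = F·P·Fᵀ + Q = [4 6; 6 31]
S = H·P̄·Hᵀ + R = [107 16; 16 19]
K = P̄·Hᵀ·S⁻¹ = [24/1777 728/1777; 872/1777 388/1777]
x' − x̄ = [-4024/1777, -15892/1777] = K·y
y = (KᵀK)⁻¹·Kᵀ·(x' − x̄) = [-16, -5]
z = y + H·x̄ = [-16, -5] + [19, 6] = [3, 1]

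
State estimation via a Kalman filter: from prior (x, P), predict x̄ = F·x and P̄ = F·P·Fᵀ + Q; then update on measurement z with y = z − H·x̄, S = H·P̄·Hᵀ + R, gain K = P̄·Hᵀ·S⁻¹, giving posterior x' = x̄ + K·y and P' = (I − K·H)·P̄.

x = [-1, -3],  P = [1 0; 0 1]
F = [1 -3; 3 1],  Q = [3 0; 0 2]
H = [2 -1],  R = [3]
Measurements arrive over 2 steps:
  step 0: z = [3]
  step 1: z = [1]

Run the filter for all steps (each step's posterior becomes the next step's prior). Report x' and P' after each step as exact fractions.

step 0: x' = [42/67, -174/67], P' = [195/67 312/67; 312/67 660/67]
step 1: x' = [108051/38042, 174733/38042], P' = [81981/38042 125505/38042; 125505/38042 287619/38042]

step 0: x̄ = F·x = [8, -6]
step 0: P̄ = F·P·Fᵀ + Q = [13 0; 0 12]
step 0: y = z − H·x̄ = [-19]
step 0: S = H·P̄·Hᵀ + R = [67]
step 0: K = P̄·Hᵀ·S⁻¹ = [26/67; -12/67]
step 0: x' = x̄ + K·y = [42/67, -174/67]
step 0: P' = (I − K·H)·P̄ = [195/67 312/67; 312/67 660/67]
step 1: x̄ = F·x = [564/67, -48/67]
step 1: P̄ = F·P·Fᵀ + Q = [4464/67 -3891/67; -3891/67 4421/67]
step 1: y = z − H·x̄ = [-1109/67]
step 1: S = H·P̄·Hᵀ + R = [38042/67]
step 1: K = P̄·Hᵀ·S⁻¹ = [12819/38042; -12203/38042]
step 1: x' = x̄ + K·y = [108051/38042, 174733/38042]
step 1: P' = (I − K·H)·P̄ = [81981/38042 125505/38042; 125505/38042 287619/38042]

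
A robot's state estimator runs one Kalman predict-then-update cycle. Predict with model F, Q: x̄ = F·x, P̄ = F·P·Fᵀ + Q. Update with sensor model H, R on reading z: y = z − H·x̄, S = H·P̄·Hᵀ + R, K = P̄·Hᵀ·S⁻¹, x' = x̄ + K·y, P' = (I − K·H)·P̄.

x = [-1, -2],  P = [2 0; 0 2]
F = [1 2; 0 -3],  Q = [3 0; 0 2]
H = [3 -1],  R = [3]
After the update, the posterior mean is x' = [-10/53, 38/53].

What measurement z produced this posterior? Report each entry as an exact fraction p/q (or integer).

x̄ = F·x = [-5, 6]
P̄ = F·P·Fᵀ + Q = [13 -12; -12 20]
S = H·P̄·Hᵀ + R = [212]
K = P̄·Hᵀ·S⁻¹ = [51/212; -14/53]
x' − x̄ = [255/53, -280/53] = K·y
y = (KᵀK)⁻¹·Kᵀ·(x' − x̄) = [20]
z = y + H·x̄ = [20] + [-21] = [-1]

z = [-1]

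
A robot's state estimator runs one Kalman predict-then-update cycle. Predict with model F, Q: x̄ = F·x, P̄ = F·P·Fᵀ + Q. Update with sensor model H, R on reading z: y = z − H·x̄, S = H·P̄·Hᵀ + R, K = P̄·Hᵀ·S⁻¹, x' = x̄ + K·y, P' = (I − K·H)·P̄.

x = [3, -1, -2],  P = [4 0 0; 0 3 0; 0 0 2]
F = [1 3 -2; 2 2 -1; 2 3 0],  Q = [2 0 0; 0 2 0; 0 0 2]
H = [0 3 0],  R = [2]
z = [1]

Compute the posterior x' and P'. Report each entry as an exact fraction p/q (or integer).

x̄ = F·x = [4, 6, 3]
P̄ = F·P·Fᵀ + Q = [41 30 35; 30 32 34; 35 34 45]
y = z − H·x̄ = [-17]
S = H·P̄·Hᵀ + R = [290]
K = P̄·Hᵀ·S⁻¹ = [9/29; 48/145; 51/145]
x' = x̄ + K·y = [-37/29, 54/145, -432/145]
P' = (I − K·H)·P̄ = [379/29 6/29 97/29; 6/29 32/145 34/145; 97/29 34/145 1323/145]

x' = [-37/29, 54/145, -432/145]
P' = [379/29 6/29 97/29; 6/29 32/145 34/145; 97/29 34/145 1323/145]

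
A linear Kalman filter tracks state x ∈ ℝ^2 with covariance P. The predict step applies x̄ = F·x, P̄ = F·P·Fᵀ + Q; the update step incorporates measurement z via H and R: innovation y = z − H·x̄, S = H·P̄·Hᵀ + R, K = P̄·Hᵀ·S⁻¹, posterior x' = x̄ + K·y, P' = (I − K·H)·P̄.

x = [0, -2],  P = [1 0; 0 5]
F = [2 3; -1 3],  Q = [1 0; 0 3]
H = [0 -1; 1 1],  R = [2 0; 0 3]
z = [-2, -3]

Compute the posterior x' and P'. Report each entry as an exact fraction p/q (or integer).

x̄ = F·x = [-6, -6]
P̄ = F·P·Fᵀ + Q = [50 43; 43 49]
y = z − H·x̄ = [-8, 9]
S = H·P̄·Hᵀ + R = [51 -92; -92 188]
K = P̄·Hᵀ·S⁻¹ = [118/281 787/1124; -187/281 46/281]
x' = x̄ + K·y = [-3437/1124, 224/281]
P' = (I − K·H)·P̄ = [3305/1124 -236/281; -236/281 374/281]

x' = [-3437/1124, 224/281]
P' = [3305/1124 -236/281; -236/281 374/281]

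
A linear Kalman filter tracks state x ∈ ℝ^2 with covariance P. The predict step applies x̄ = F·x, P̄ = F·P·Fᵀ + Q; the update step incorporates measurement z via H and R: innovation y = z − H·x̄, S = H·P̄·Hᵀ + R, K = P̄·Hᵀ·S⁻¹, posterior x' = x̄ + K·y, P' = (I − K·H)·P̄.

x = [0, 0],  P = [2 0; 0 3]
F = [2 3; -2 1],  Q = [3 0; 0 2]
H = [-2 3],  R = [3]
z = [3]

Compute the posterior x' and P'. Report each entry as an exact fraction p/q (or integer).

x̄ = F·x = [0, 0]
P̄ = F·P·Fᵀ + Q = [38 1; 1 13]
y = z − H·x̄ = [3]
S = H·P̄·Hᵀ + R = [260]
K = P̄·Hᵀ·S⁻¹ = [-73/260; 37/260]
x' = x̄ + K·y = [-219/260, 111/260]
P' = (I − K·H)·P̄ = [4551/260 2961/260; 2961/260 2011/260]

x' = [-219/260, 111/260]
P' = [4551/260 2961/260; 2961/260 2011/260]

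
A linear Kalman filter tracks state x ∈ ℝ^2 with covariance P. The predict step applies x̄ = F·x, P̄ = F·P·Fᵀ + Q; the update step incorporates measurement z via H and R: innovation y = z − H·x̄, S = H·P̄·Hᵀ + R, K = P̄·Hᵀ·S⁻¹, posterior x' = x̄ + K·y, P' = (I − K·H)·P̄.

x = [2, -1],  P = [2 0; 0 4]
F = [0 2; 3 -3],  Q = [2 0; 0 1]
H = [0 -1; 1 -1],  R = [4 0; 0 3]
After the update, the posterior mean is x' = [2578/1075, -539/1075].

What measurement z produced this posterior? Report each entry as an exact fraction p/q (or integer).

x̄ = F·x = [-2, 9]
P̄ = F·P·Fᵀ + Q = [18 -24; -24 55]
S = H·P̄·Hᵀ + R = [59 79; 79 124]
K = P̄·Hᵀ·S⁻¹ = [-342/1075 582/1075; -579/1075 -316/1075]
x' − x̄ = [4728/1075, -10214/1075] = K·y
y = (KᵀK)⁻¹·Kᵀ·(x' − x̄) = [10, 14]
z = y + H·x̄ = [10, 14] + [-9, -11] = [1, 3]

z = [1, 3]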